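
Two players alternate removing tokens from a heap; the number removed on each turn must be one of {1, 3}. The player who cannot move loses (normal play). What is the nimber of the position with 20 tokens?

n :  0  1  2  3  4  5  6  7  8  9 10 11 12 13 14 15 16 17 18 19 20
G :  0  1  0  1  0  1  0  1  0  1  0  1  0  1  0  1  0  1  0  1  0

0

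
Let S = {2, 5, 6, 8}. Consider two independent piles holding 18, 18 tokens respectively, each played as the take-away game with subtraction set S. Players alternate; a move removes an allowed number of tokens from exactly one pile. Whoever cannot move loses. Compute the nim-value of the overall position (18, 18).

All piles use S = {2, 5, 6, 8}:
n :  0  1  2  3  4  5  6  7  8  9 10 11 12 13 14 15 16 17 18
G :  0  0  1  1  0  2  1  3  2  2  3  0  2  1  0  0  1  1  0
Pile A: G(18) = 0.
Pile B: G(18) = 0.
Combined Grundy value = 0 ⊕ 0 = 0.

0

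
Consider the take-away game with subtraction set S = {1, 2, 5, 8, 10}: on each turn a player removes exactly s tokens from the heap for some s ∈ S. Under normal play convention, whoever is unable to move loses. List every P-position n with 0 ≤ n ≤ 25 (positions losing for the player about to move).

n :  0  1  2  3  4  5  6  7  8  9 10 11 12 13 14 15 16 17 18 19 20 21 22 23 24 25
G :  0  1  2  0  1  2  0  1  2  0  1  2  0  1  2  0  1  2  0  1  2  0  1  2  0  1
P-positions are exactly the n with G(n) = 0.

0, 3, 6, 9, 12, 15, 18, 21, 24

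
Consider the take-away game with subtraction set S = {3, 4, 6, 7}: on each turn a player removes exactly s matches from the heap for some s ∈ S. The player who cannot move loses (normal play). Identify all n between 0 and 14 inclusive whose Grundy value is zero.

0, 1, 2, 10, 11, 12

G(0) = 0
G(1) = mex{} = 0
G(2) = mex{} = 0
G(3) = mex{0} = 1
G(4) = mex{0,0} = 1
G(5) = mex{0,0} = 1
G(6) = mex{1,0,0} = 2
G(7) = mex{1,1,0,0} = 2
G(8) = mex{1,1,0,0} = 2
G(9) = mex{2,1,1,0} = 3
G(10) = mex{2,2,1,1} = 0
G(11) = mex{2,2,1,1} = 0
G(12) = mex{3,2,2,1} = 0
G(13) = mex{0,3,2,2} = 1
G(14) = mex{0,0,2,2} = 1
P-positions are exactly the n with G(n) = 0.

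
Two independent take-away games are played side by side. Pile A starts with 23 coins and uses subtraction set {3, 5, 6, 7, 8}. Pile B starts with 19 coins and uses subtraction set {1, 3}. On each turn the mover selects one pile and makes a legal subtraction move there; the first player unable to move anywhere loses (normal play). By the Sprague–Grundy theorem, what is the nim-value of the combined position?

1

Pile A, S = {3, 5, 6, 7, 8}:
n :  0  1  2  3  4  5  6  7  8  9 10 11 12 13 14 15 16 17 18 19 20 21 22 23
G :  0  0  0  1  1  1  2  2  2  3  3  0  0  0  1  1  1  2  2  2  3  3  0  0
G_A(23) = 0.
Pile B, S = {1, 3}:
n :  0  1  2  3  4  5  6  7  8  9 10 11 12 13 14 15 16 17 18 19
G :  0  1  0  1  0  1  0  1  0  1  0  1  0  1  0  1  0  1  0  1
G_B(19) = 1.
Combined Grundy value = 0 ⊕ 1 = 1.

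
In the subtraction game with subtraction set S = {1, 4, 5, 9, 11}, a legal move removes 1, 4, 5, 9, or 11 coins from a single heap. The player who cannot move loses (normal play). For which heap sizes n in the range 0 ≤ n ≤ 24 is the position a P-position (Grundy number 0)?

0, 2, 8, 10, 16, 18, 24

G(0) = 0
G(1) = mex{0} = 1
G(2) = mex{1} = 0
G(3) = mex{0} = 1
G(4) = mex{1,0} = 2
G(5) = mex{2,1,0} = 3
G(6) = mex{3,0,1} = 2
G(7) = mex{2,1,0} = 3
G(8) = mex{3,2,1} = 0
G(9) = mex{0,3,2,0} = 1
G(10) = mex{1,2,3,1} = 0
G(11) = mex{0,3,2,0,0} = 1
G(12) = mex{1,0,3,1,1} = 2
G(13) = mex{2,1,0,2,0} = 3
G(14) = mex{3,0,1,3,1} = 2
G(15) = mex{2,1,0,2,2} = 3
G(16) = mex{3,2,1,3,3} = 0
G(17) = mex{0,3,2,0,2} = 1
G(18) = mex{1,2,3,1,3} = 0
G(19) = mex{0,3,2,0,0} = 1
G(20) = mex{1,0,3,1,1} = 2
G(21) = mex{2,1,0,2,0} = 3
G(22) = mex{3,0,1,3,1} = 2
G(23) = mex{2,1,0,2,2} = 3
G(24) = mex{3,2,1,3,3} = 0
P-positions are exactly the n with G(n) = 0.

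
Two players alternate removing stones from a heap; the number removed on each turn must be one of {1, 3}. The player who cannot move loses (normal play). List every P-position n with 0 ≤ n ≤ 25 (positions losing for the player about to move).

G(0) = 0
G(1) = mex{0} = 1
G(2) = mex{1} = 0
G(3) = mex{0,0} = 1
G(4) = mex{1,1} = 0
G(5) = mex{0,0} = 1
G(6) = mex{1,1} = 0
G(7) = mex{0,0} = 1
G(8) = mex{1,1} = 0
G(9) = mex{0,0} = 1
G(10) = mex{1,1} = 0
G(11) = mex{0,0} = 1
G(12) = mex{1,1} = 0
G(13) = mex{0,0} = 1
G(14) = mex{1,1} = 0
G(15) = mex{0,0} = 1
G(16) = mex{1,1} = 0
G(17) = mex{0,0} = 1
G(18) = mex{1,1} = 0
G(19) = mex{0,0} = 1
G(20) = mex{1,1} = 0
G(21) = mex{0,0} = 1
G(22) = mex{1,1} = 0
G(23) = mex{0,0} = 1
G(24) = mex{1,1} = 0
G(25) = mex{0,0} = 1
P-positions are exactly the n with G(n) = 0.

0, 2, 4, 6, 8, 10, 12, 14, 16, 18, 20, 22, 24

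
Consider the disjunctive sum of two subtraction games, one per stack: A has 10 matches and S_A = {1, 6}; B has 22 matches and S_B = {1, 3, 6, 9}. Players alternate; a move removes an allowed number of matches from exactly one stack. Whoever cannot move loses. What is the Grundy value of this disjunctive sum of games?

Stack A, S = {1, 6}:
G(0) = 0
G(1) = mex{0} = 1
G(2) = mex{1} = 0
G(3) = mex{0} = 1
G(4) = mex{1} = 0
G(5) = mex{0} = 1
G(6) = mex{1,0} = 2
G(7) = mex{2,1} = 0
G(8) = mex{0,0} = 1
G(9) = mex{1,1} = 0
G(10) = mex{0,0} = 1
G_A(10) = 1.
Stack B, S = {1, 3, 6, 9}:
n :  0  1  2  3  4  5  6  7  8  9 10 11 12 13 14 15 16 17 18 19 20 21 22
G :  0  1  0  1  0  1  2  3  2  3  2  3  0  1  0  1  0  1  2  3  2  3  2
G_B(22) = 2.
Combined Grundy value = 1 ⊕ 2 = 3.

3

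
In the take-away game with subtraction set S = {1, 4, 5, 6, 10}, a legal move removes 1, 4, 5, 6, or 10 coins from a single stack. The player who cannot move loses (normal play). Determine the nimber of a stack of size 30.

G(0) = 0
G(1) = mex{0} = 1
G(2) = mex{1} = 0
G(3) = mex{0} = 1
G(4) = mex{1,0} = 2
G(5) = mex{2,1,0} = 3
G(6) = mex{3,0,1,0} = 2
G(7) = mex{2,1,0,1} = 3
G(8) = mex{3,2,1,0} = 4
G(9) = mex{4,3,2,1} = 0
G(10) = mex{0,2,3,2,0} = 1
G(11) = mex{1,3,2,3,1} = 0
G(12) = mex{0,4,3,2,0} = 1
G(13) = mex{1,0,4,3,1} = 2
G(14) = mex{2,1,0,4,2} = 3
G(15) = mex{3,0,1,0,3} = 2
G(16) = mex{2,1,0,1,2} = 3
G(17) = mex{3,2,1,0,3} = 4
G(18) = mex{4,3,2,1,4} = 0
G(19) = mex{0,2,3,2,0} = 1
G(20) = mex{1,3,2,3,1} = 0
G(21) = mex{0,4,3,2,0} = 1
G(22) = mex{1,0,4,3,1} = 2
G(23) = mex{2,1,0,4,2} = 3
G(24) = mex{3,0,1,0,3} = 2
G(25) = mex{2,1,0,1,2} = 3
G(26) = mex{3,2,1,0,3} = 4
G(27) = mex{4,3,2,1,4} = 0
G(28) = mex{0,2,3,2,0} = 1
G(29) = mex{1,3,2,3,1} = 0
G(30) = mex{0,4,3,2,0} = 1

1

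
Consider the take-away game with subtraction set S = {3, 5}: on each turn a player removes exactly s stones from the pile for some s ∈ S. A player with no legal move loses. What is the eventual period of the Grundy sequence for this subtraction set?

n :  0  1  2  3  4  5  6  7  8  9 10 11 12 13 14 15 16 17
G :  0  0  0  1  1  1  2  2  0  0  0  1  1  1  2  2  0  0
G(n+8) = G(n) holds for n = 0,…,4 (a full window of length max(S) = 5), so the sequence is purely periodic with period 8.

8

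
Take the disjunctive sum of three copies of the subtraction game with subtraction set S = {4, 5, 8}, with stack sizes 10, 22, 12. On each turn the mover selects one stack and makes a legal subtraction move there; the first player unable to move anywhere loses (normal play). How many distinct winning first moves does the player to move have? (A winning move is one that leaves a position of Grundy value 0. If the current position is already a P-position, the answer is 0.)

All stacks use S = {4, 5, 8}:
G(0) = 0
G(1) = mex{} = 0
G(2) = mex{} = 0
G(3) = mex{} = 0
G(4) = mex{0} = 1
G(5) = mex{0,0} = 1
G(6) = mex{0,0} = 1
G(7) = mex{0,0} = 1
G(8) = mex{1,0,0} = 2
G(9) = mex{1,1,0} = 2
G(10) = mex{1,1,0} = 2
G(11) = mex{1,1,0} = 2
G(12) = mex{2,1,1} = 0
G(13) = mex{2,2,1} = 0
G(14) = mex{2,2,1} = 0
G(15) = mex{2,2,1} = 0
G(16) = mex{0,2,2} = 1
G(17) = mex{0,0,2} = 1
G(18) = mex{0,0,2} = 1
G(19) = mex{0,0,2} = 1
G(20) = mex{1,0,0} = 2
G(21) = mex{1,1,0} = 2
G(22) = mex{1,1,0} = 2
Stack A: G(10) = 2.
Stack B: G(22) = 2.
Stack C: G(12) = 0.
Combined Grundy value = 2 ⊕ 2 ⊕ 0 = 0.
A winning move leaves total XOR = 0, i.e. changes one component's Grundy value g to g ⊕ X where X is the current total.
Stack A: target g' = 2⊕0 = 2, but every legal move changes the Grundy value (mex property), so 0 moves.
Stack B: target g' = 2⊕0 = 2, but every legal move changes the Grundy value (mex property), so 0 moves.
Stack C: target g' = 0⊕0 = 0, but every legal move changes the Grundy value (mex property), so 0 moves.

0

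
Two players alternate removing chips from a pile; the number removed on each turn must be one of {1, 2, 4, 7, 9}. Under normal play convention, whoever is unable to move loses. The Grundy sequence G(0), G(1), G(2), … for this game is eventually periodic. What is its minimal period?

G(0) = 0
G(1) = mex{0} = 1
G(2) = mex{1,0} = 2
G(3) = mex{2,1} = 0
G(4) = mex{0,2,0} = 1
G(5) = mex{1,0,1} = 2
G(6) = mex{2,1,2} = 0
G(7) = mex{0,2,0,0} = 1
G(8) = mex{1,0,1,1} = 2
G(9) = mex{2,1,2,2,0} = 3
G(10) = mex{3,2,0,0,1} = 4
G(11) = mex{4,3,1,1,2} = 0
G(12) = mex{0,4,2,2,0} = 1
G(13) = mex{1,0,3,0,1} = 2
G(14) = mex{2,1,4,1,2} = 0
G(15) = mex{0,2,0,2,0} = 1
G(16) = mex{1,0,1,3,1} = 2
G(17) = mex{2,1,2,4,2} = 0
G(18) = mex{0,2,0,0,3} = 1
G(19) = mex{1,0,1,1,4} = 2
G(20) = mex{2,1,2,2,0} = 3
G(21) = mex{3,2,0,0,1} = 4
G(22) = mex{4,3,1,1,2} = 0
G(23) = mex{0,4,2,2,0} = 1
G(n+11) = G(n) holds for n = 0,…,8 (a full window of length max(S) = 9), so the sequence is purely periodic with period 11.

11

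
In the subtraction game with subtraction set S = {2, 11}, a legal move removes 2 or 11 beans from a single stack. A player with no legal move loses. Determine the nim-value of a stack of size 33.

n :  0  1  2  3  4  5  6  7  8  9 10 11 12 13 14 15 16 17 18 19 20 21 22 23 24 25 26 27 28 29 30 31 32 33
G :  0  0  1  1  0  0  1  1  0  0  1  1  2  0  0  1  1  0  0  1  1  0  0  1  1  2  0  0  1  1  0  0  1  1

1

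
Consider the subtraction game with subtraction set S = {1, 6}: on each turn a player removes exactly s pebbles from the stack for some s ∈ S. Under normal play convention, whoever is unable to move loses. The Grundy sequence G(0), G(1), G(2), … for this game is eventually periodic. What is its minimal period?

n :  0  1  2  3  4  5  6  7  8  9 10 11 12 13 14 15
G :  0  1  0  1  0  1  2  0  1  0  1  0  1  2  0  1
G(n+7) = G(n) holds for n = 0,…,5 (a full window of length max(S) = 6), so the sequence is purely periodic with period 7.

7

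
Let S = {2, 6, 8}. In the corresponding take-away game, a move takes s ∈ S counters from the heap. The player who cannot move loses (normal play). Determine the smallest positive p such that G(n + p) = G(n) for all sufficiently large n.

14

G(0) = 0
G(1) = mex{} = 0
G(2) = mex{0} = 1
G(3) = mex{0} = 1
G(4) = mex{1} = 0
G(5) = mex{1} = 0
G(6) = mex{0,0} = 1
G(7) = mex{0,0} = 1
G(8) = mex{1,1,0} = 2
G(9) = mex{1,1,0} = 2
G(10) = mex{2,0,1} = 3
G(11) = mex{2,0,1} = 3
G(12) = mex{3,1,0} = 2
G(13) = mex{3,1,0} = 2
G(14) = mex{2,2,1} = 0
G(15) = mex{2,2,1} = 0
G(16) = mex{0,3,2} = 1
G(17) = mex{0,3,2} = 1
G(18) = mex{1,2,3} = 0
G(19) = mex{1,2,3} = 0
G(20) = mex{0,0,2} = 1
G(21) = mex{0,0,2} = 1
G(22) = mex{1,1,0} = 2
G(23) = mex{1,1,0} = 2
G(24) = mex{2,0,1} = 3
G(25) = mex{2,0,1} = 3
G(26) = mex{3,1,0} = 2
G(27) = mex{3,1,0} = 2
G(28) = mex{2,2,1} = 0
G(29) = mex{2,2,1} = 0
G(n+14) = G(n) holds for n = 0,…,7 (a full window of length max(S) = 8), so the sequence is purely periodic with period 14.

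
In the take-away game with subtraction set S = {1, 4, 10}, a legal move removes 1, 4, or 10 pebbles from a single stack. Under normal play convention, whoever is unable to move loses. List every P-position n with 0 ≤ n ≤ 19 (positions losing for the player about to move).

n :  0  1  2  3  4  5  6  7  8  9 10 11 12 13 14 15 16 17 18 19
G :  0  1  0  1  2  0  1  0  1  2  3  2  3  0  1  3  0  1  0  1
P-positions are exactly the n with G(n) = 0.

0, 2, 5, 7, 13, 16, 18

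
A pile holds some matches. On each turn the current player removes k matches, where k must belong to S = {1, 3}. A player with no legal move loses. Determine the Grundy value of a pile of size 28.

G(0) = 0
G(1) = mex{0} = 1
G(2) = mex{1} = 0
G(3) = mex{0,0} = 1
G(4) = mex{1,1} = 0
G(5) = mex{0,0} = 1
G(6) = mex{1,1} = 0
G(7) = mex{0,0} = 1
G(8) = mex{1,1} = 0
G(9) = mex{0,0} = 1
G(10) = mex{1,1} = 0
G(11) = mex{0,0} = 1
G(12) = mex{1,1} = 0
G(13) = mex{0,0} = 1
G(14) = mex{1,1} = 0
G(15) = mex{0,0} = 1
G(16) = mex{1,1} = 0
G(17) = mex{0,0} = 1
G(18) = mex{1,1} = 0
G(19) = mex{0,0} = 1
G(20) = mex{1,1} = 0
G(21) = mex{0,0} = 1
G(22) = mex{1,1} = 0
G(23) = mex{0,0} = 1
G(24) = mex{1,1} = 0
G(25) = mex{0,0} = 1
G(26) = mex{1,1} = 0
G(27) = mex{0,0} = 1
G(28) = mex{1,1} = 0

0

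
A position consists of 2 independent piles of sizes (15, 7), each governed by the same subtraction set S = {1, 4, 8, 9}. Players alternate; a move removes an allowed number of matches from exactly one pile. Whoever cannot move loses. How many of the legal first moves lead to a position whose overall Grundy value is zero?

All piles use S = {1, 4, 8, 9}:
n :  0  1  2  3  4  5  6  7  8  9 10 11 12 13 14 15
G :  0  1  0  1  2  0  1  0  1  2  3  2  0  1  2  3
Pile A: G(15) = 3.
Pile B: G(7) = 0.
Combined Grundy value = 3 ⊕ 0 = 3.
A winning move leaves total XOR = 0, i.e. changes one component's Grundy value g to g ⊕ X where X is the current total.
Pile A: need g' = 3⊕3 = 0. Options: 15−1→G=2, 15−4→G=2, 15−8→G=0, 15−9→G=1. Hits: 1.
Pile B: need g' = 0⊕3 = 3. Options: 7−1→G=1, 7−4→G=1. Hits: 0.

1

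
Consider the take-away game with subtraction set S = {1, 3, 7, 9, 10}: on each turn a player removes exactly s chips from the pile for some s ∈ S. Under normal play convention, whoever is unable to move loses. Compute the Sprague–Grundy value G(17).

3

G(0) = 0
G(1) = mex{0} = 1
G(2) = mex{1} = 0
G(3) = mex{0,0} = 1
G(4) = mex{1,1} = 0
G(5) = mex{0,0} = 1
G(6) = mex{1,1} = 0
G(7) = mex{0,0,0} = 1
G(8) = mex{1,1,1} = 0
G(9) = mex{0,0,0,0} = 1
G(10) = mex{1,1,1,1,0} = 2
G(11) = mex{2,0,0,0,1} = 3
G(12) = mex{3,1,1,1,0} = 2
G(13) = mex{2,2,0,0,1} = 3
G(14) = mex{3,3,1,1,0} = 2
G(15) = mex{2,2,0,0,1} = 3
G(16) = mex{3,3,1,1,0} = 2
G(17) = mex{2,2,2,0,1} = 3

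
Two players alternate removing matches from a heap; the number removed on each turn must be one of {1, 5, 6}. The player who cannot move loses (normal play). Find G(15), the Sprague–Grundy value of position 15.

n :  0  1  2  3  4  5  6  7  8  9 10 11 12 13 14 15
G :  0  1  0  1  0  1  2  3  2  3  2  0  1  0  1  0

0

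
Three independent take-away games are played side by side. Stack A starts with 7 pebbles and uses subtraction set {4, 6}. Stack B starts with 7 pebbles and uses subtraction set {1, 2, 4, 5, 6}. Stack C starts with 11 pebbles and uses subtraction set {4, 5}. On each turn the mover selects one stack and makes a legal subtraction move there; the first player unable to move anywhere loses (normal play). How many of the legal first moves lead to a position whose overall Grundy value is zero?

Stack A, S = {4, 6}:
n : 0 1 2 3 4 5 6 7
G : 0 0 0 0 1 1 1 1
G_A(7) = 1.
Stack B, S = {1, 2, 4, 5, 6}:
n : 0 1 2 3 4 5 6 7
G : 0 1 2 0 1 2 3 4
G_B(7) = 4.
Stack C, S = {4, 5}:
n :  0  1  2  3  4  5  6  7  8  9 10 11
G :  0  0  0  0  1  1  1  1  2  0  0  0
G_C(11) = 0.
Combined Grundy value = 1 ⊕ 4 ⊕ 0 = 5.
A winning move leaves total XOR = 0, i.e. changes one component's Grundy value g to g ⊕ X where X is the current total.
Stack A: need g' = 1⊕5 = 4. Options: 7−4→G=0, 7−6→G=0. Hits: 0.
Stack B: need g' = 4⊕5 = 1. Options: 7−1→G=3, 7−2→G=2, 7−4→G=0, 7−5→G=2, 7−6→G=1. Hits: 1.
Stack C: need g' = 0⊕5 = 5. Options: 11−4→G=1, 11−5→G=1. Hits: 0.

1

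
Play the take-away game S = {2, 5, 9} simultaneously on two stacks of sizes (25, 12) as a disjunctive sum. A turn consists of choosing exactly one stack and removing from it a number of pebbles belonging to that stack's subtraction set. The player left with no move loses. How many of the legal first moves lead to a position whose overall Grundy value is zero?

All stacks use S = {2, 5, 9}:
G(0) = 0
G(1) = mex{} = 0
G(2) = mex{0} = 1
G(3) = mex{0} = 1
G(4) = mex{1} = 0
G(5) = mex{1,0} = 2
G(6) = mex{0,0} = 1
G(7) = mex{2,1} = 0
G(8) = mex{1,1} = 0
G(9) = mex{0,0,0} = 1
G(10) = mex{0,2,0} = 1
G(11) = mex{1,1,1} = 0
G(12) = mex{1,0,1} = 2
G(13) = mex{0,0,0} = 1
G(14) = mex{2,1,2} = 0
G(15) = mex{1,1,1} = 0
G(16) = mex{0,0,0} = 1
G(17) = mex{0,2,0} = 1
G(18) = mex{1,1,1} = 0
G(19) = mex{1,0,1} = 2
G(20) = mex{0,0,0} = 1
G(21) = mex{2,1,2} = 0
G(22) = mex{1,1,1} = 0
G(23) = mex{0,0,0} = 1
G(24) = mex{0,2,0} = 1
G(25) = mex{1,1,1} = 0
Stack A: G(25) = 0.
Stack B: G(12) = 2.
Combined Grundy value = 0 ⊕ 2 = 2.
A winning move leaves total XOR = 0, i.e. changes one component's Grundy value g to g ⊕ X where X is the current total.
Stack A: need g' = 0⊕2 = 2. Options: 25−2→G=1, 25−5→G=1, 25−9→G=1. Hits: 0.
Stack B: need g' = 2⊕2 = 0. Options: 12−2→G=1, 12−5→G=0, 12−9→G=1. Hits: 1.

1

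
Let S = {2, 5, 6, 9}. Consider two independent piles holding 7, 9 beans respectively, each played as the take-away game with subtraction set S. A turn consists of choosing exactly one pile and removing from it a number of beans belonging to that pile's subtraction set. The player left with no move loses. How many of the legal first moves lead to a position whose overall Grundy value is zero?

2

All piles use S = {2, 5, 6, 9}:
n : 0 1 2 3 4 5 6 7 8 9
G : 0 0 1 1 0 2 1 3 0 2
Pile A: G(7) = 3.
Pile B: G(9) = 2.
Combined Grundy value = 3 ⊕ 2 = 1.
A winning move leaves total XOR = 0, i.e. changes one component's Grundy value g to g ⊕ X where X is the current total.
Pile A: need g' = 3⊕1 = 2. Options: 7−2→G=2, 7−5→G=1, 7−6→G=0. Hits: 1.
Pile B: need g' = 2⊕1 = 3. Options: 9−2→G=3, 9−5→G=0, 9−6→G=1, 9−9→G=0. Hits: 1.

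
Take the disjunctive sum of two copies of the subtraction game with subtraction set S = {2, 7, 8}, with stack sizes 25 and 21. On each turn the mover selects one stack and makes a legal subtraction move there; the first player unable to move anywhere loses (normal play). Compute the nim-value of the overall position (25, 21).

1

All stacks use S = {2, 7, 8}:
n :  0  1  2  3  4  5  6  7  8  9 10 11 12 13 14 15 16 17 18 19 20 21 22 23 24 25
G :  0  0  1  1  0  0  1  1  2  2  0  3  1  2  0  0  1  1  2  0  0  1  1  2  0  0
Stack A: G(25) = 0.
Stack B: G(21) = 1.
Combined Grundy value = 0 ⊕ 1 = 1.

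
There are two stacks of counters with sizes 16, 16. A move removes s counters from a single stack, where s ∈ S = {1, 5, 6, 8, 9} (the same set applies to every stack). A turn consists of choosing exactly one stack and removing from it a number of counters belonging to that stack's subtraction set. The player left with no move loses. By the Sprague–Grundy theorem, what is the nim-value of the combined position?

All stacks use S = {1, 5, 6, 8, 9}:
n :  0  1  2  3  4  5  6  7  8  9 10 11 12 13 14 15 16
G :  0  1  0  1  0  1  2  3  2  3  2  3  4  5  0  1  0
Stack A: G(16) = 0.
Stack B: G(16) = 0.
Combined Grundy value = 0 ⊕ 0 = 0.

0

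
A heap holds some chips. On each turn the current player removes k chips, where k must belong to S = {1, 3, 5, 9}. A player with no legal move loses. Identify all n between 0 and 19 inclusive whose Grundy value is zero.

0, 2, 4, 6, 8, 10, 12, 14, 16, 18

n :  0  1  2  3  4  5  6  7  8  9 10 11 12 13 14 15 16 17 18 19
G :  0  1  0  1  0  1  0  1  0  1  0  1  0  1  0  1  0  1  0  1
P-positions are exactly the n with G(n) = 0.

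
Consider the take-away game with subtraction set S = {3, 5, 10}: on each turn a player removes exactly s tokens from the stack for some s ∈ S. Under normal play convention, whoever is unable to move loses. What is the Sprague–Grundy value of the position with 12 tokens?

n :  0  1  2  3  4  5  6  7  8  9 10 11 12
G :  0  0  0  1  1  1  2  2  0  0  3  1  1

1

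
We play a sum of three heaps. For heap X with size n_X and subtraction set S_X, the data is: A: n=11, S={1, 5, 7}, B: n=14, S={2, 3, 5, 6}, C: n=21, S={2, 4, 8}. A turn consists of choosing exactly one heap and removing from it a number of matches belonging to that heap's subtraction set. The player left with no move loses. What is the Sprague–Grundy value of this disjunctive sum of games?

Heap A, S = {1, 5, 7}:
n :  0  1  2  3  4  5  6  7  8  9 10 11
G :  0  1  0  1  0  1  0  1  0  1  0  1
G_A(11) = 1.
Heap B, S = {2, 3, 5, 6}:
G(0) = 0
G(1) = mex{} = 0
G(2) = mex{0} = 1
G(3) = mex{0,0} = 1
G(4) = mex{1,0} = 2
G(5) = mex{1,1,0} = 2
G(6) = mex{2,1,0,0} = 3
G(7) = mex{2,2,1,0} = 3
G(8) = mex{3,2,1,1} = 0
G(9) = mex{3,3,2,1} = 0
G(10) = mex{0,3,2,2} = 1
G(11) = mex{0,0,3,2} = 1
G(12) = mex{1,0,3,3} = 2
G(13) = mex{1,1,0,3} = 2
G(14) = mex{2,1,0,0} = 3
G_B(14) = 3.
Heap C, S = {2, 4, 8}:
n :  0  1  2  3  4  5  6  7  8  9 10 11 12 13 14 15 16 17 18 19 20 21
G :  0  0  1  1  2  2  0  0  1  1  2  2  0  0  1  1  2  2  0  0  1  1
G_C(21) = 1.
Combined Grundy value = 1 ⊕ 3 ⊕ 1 = 3.

3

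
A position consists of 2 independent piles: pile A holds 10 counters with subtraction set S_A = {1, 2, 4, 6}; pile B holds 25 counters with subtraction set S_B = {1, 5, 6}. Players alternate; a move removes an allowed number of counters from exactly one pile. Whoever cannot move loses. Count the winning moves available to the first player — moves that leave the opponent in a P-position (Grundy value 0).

3

Pile A, S = {1, 2, 4, 6}:
G(0) = 0
G(1) = mex{0} = 1
G(2) = mex{1,0} = 2
G(3) = mex{2,1} = 0
G(4) = mex{0,2,0} = 1
G(5) = mex{1,0,1} = 2
G(6) = mex{2,1,2,0} = 3
G(7) = mex{3,2,0,1} = 4
G(8) = mex{4,3,1,2} = 0
G(9) = mex{0,4,2,0} = 1
G(10) = mex{1,0,3,1} = 2
G_A(10) = 2.
Pile B, S = {1, 5, 6}:
n :  0  1  2  3  4  5  6  7  8  9 10 11 12 13 14 15 16 17 18 19 20 21 22 23 24 25
G :  0  1  0  1  0  1  2  3  2  3  2  0  1  0  1  0  1  2  3  2  3  2  0  1  0  1
G_B(25) = 1.
Combined Grundy value = 2 ⊕ 1 = 3.
A winning move leaves total XOR = 0, i.e. changes one component's Grundy value g to g ⊕ X where X is the current total.
Pile A: need g' = 2⊕3 = 1. Options: 10−1→G=1, 10−2→G=0, 10−4→G=3, 10−6→G=1. Hits: 2.
Pile B: need g' = 1⊕3 = 2. Options: 25−1→G=0, 25−5→G=3, 25−6→G=2. Hits: 1.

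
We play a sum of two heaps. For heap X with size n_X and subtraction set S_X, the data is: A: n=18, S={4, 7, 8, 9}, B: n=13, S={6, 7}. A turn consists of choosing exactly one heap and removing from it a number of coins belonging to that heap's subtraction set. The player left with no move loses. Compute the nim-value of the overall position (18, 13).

Heap A, S = {4, 7, 8, 9}:
n :  0  1  2  3  4  5  6  7  8  9 10 11 12 13 14 15 16 17 18
G :  0  0  0  0  1  1  1  1  2  2  2  2  3  0  0  0  0  1  1
G_A(18) = 1.
Heap B, S = {6, 7}:
n :  0  1  2  3  4  5  6  7  8  9 10 11 12 13
G :  0  0  0  0  0  0  1  1  1  1  1  1  2  0
G_B(13) = 0.
Combined Grundy value = 1 ⊕ 0 = 1.

1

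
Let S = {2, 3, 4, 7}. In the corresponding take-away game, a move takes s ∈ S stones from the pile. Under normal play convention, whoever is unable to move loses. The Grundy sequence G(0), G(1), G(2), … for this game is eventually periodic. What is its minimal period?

11

n :  0  1  2  3  4  5  6  7  8  9 10 11 12 13 14 15 16 17 18 19 20 21 22 23
G :  0  0  1  1  2  2  0  3  1  4  2  0  0  1  1  2  2  0  3  1  4  2  0  0
G(n+11) = G(n) holds for n = 0,…,6 (a full window of length max(S) = 7), so the sequence is purely periodic with period 11.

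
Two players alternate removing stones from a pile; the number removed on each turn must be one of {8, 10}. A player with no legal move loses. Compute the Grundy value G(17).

2

n :  0  1  2  3  4  5  6  7  8  9 10 11 12 13 14 15 16 17
G :  0  0  0  0  0  0  0  0  1  1  1  1  1  1  1  1  2  2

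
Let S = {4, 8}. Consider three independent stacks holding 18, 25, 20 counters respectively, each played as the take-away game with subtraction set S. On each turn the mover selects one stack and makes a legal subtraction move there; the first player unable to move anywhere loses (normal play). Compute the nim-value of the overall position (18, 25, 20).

3

All stacks use S = {4, 8}:
n :  0  1  2  3  4  5  6  7  8  9 10 11 12 13 14 15 16 17 18 19 20 21 22 23 24 25
G :  0  0  0  0  1  1  1  1  2  2  2  2  0  0  0  0  1  1  1  1  2  2  2  2  0  0
Stack A: G(18) = 1.
Stack B: G(25) = 0.
Stack C: G(20) = 2.
Combined Grundy value = 1 ⊕ 0 ⊕ 2 = 3.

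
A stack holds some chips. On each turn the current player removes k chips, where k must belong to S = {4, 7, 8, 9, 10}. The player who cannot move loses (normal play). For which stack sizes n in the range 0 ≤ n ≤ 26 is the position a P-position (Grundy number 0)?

0, 1, 2, 3, 14, 15, 16, 17

G(0) = 0
G(1) = mex{} = 0
G(2) = mex{} = 0
G(3) = mex{} = 0
G(4) = mex{0} = 1
G(5) = mex{0} = 1
G(6) = mex{0} = 1
G(7) = mex{0,0} = 1
G(8) = mex{1,0,0} = 2
G(9) = mex{1,0,0,0} = 2
G(10) = mex{1,0,0,0,0} = 2
G(11) = mex{1,1,0,0,0} = 2
G(12) = mex{2,1,1,0,0} = 3
G(13) = mex{2,1,1,1,0} = 3
G(14) = mex{2,1,1,1,1} = 0
G(15) = mex{2,2,1,1,1} = 0
G(16) = mex{3,2,2,1,1} = 0
G(17) = mex{3,2,2,2,1} = 0
G(18) = mex{0,2,2,2,2} = 1
G(19) = mex{0,3,2,2,2} = 1
G(20) = mex{0,3,3,2,2} = 1
G(21) = mex{0,0,3,3,2} = 1
G(22) = mex{1,0,0,3,3} = 2
G(23) = mex{1,0,0,0,3} = 2
G(24) = mex{1,0,0,0,0} = 2
G(25) = mex{1,1,0,0,0} = 2
G(26) = mex{2,1,1,0,0} = 3
P-positions are exactly the n with G(n) = 0.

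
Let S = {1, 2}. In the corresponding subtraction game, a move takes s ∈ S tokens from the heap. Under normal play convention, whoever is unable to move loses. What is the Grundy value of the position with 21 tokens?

G(0) = 0
G(1) = mex{0} = 1
G(2) = mex{1,0} = 2
G(3) = mex{2,1} = 0
G(4) = mex{0,2} = 1
G(5) = mex{1,0} = 2
G(6) = mex{2,1} = 0
G(7) = mex{0,2} = 1
G(8) = mex{1,0} = 2
G(9) = mex{2,1} = 0
G(10) = mex{0,2} = 1
G(11) = mex{1,0} = 2
G(12) = mex{2,1} = 0
G(13) = mex{0,2} = 1
G(14) = mex{1,0} = 2
G(15) = mex{2,1} = 0
G(16) = mex{0,2} = 1
G(17) = mex{1,0} = 2
G(18) = mex{2,1} = 0
G(19) = mex{0,2} = 1
G(20) = mex{1,0} = 2
G(21) = mex{2,1} = 0

0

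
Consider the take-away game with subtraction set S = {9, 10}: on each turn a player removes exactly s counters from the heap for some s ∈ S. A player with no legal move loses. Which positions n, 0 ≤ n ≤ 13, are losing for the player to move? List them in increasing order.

G(0) = 0
G(1) = mex{} = 0
G(2) = mex{} = 0
G(3) = mex{} = 0
G(4) = mex{} = 0
G(5) = mex{} = 0
G(6) = mex{} = 0
G(7) = mex{} = 0
G(8) = mex{} = 0
G(9) = mex{0} = 1
G(10) = mex{0,0} = 1
G(11) = mex{0,0} = 1
G(12) = mex{0,0} = 1
G(13) = mex{0,0} = 1
P-positions are exactly the n with G(n) = 0.

0, 1, 2, 3, 4, 5, 6, 7, 8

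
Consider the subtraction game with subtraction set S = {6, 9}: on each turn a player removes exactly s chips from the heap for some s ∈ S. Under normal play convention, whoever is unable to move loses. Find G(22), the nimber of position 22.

1

G(0) = 0
G(1) = mex{} = 0
G(2) = mex{} = 0
G(3) = mex{} = 0
G(4) = mex{} = 0
G(5) = mex{} = 0
G(6) = mex{0} = 1
G(7) = mex{0} = 1
G(8) = mex{0} = 1
G(9) = mex{0,0} = 1
G(10) = mex{0,0} = 1
G(11) = mex{0,0} = 1
G(12) = mex{1,0} = 2
G(13) = mex{1,0} = 2
G(14) = mex{1,0} = 2
G(15) = mex{1,1} = 0
G(16) = mex{1,1} = 0
G(17) = mex{1,1} = 0
G(18) = mex{2,1} = 0
G(19) = mex{2,1} = 0
G(20) = mex{2,1} = 0
G(21) = mex{0,2} = 1
G(22) = mex{0,2} = 1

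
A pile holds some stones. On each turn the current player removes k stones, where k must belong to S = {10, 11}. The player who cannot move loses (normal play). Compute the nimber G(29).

0

G(0) = 0
G(1) = mex{} = 0
G(2) = mex{} = 0
G(3) = mex{} = 0
G(4) = mex{} = 0
G(5) = mex{} = 0
G(6) = mex{} = 0
G(7) = mex{} = 0
G(8) = mex{} = 0
G(9) = mex{} = 0
G(10) = mex{0} = 1
G(11) = mex{0,0} = 1
G(12) = mex{0,0} = 1
G(13) = mex{0,0} = 1
G(14) = mex{0,0} = 1
G(15) = mex{0,0} = 1
G(16) = mex{0,0} = 1
G(17) = mex{0,0} = 1
G(18) = mex{0,0} = 1
G(19) = mex{0,0} = 1
G(20) = mex{1,0} = 2
G(21) = mex{1,1} = 0
G(22) = mex{1,1} = 0
G(23) = mex{1,1} = 0
G(24) = mex{1,1} = 0
G(25) = mex{1,1} = 0
G(26) = mex{1,1} = 0
G(27) = mex{1,1} = 0
G(28) = mex{1,1} = 0
G(29) = mex{1,1} = 0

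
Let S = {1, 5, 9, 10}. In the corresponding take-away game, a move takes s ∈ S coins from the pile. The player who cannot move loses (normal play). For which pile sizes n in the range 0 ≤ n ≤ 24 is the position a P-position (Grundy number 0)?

0, 2, 4, 6, 8, 19, 21, 23

G(0) = 0
G(1) = mex{0} = 1
G(2) = mex{1} = 0
G(3) = mex{0} = 1
G(4) = mex{1} = 0
G(5) = mex{0,0} = 1
G(6) = mex{1,1} = 0
G(7) = mex{0,0} = 1
G(8) = mex{1,1} = 0
G(9) = mex{0,0,0} = 1
G(10) = mex{1,1,1,0} = 2
G(11) = mex{2,0,0,1} = 3
G(12) = mex{3,1,1,0} = 2
G(13) = mex{2,0,0,1} = 3
G(14) = mex{3,1,1,0} = 2
G(15) = mex{2,2,0,1} = 3
G(16) = mex{3,3,1,0} = 2
G(17) = mex{2,2,0,1} = 3
G(18) = mex{3,3,1,0} = 2
G(19) = mex{2,2,2,1} = 0
G(20) = mex{0,3,3,2} = 1
G(21) = mex{1,2,2,3} = 0
G(22) = mex{0,3,3,2} = 1
G(23) = mex{1,2,2,3} = 0
G(24) = mex{0,0,3,2} = 1
P-positions are exactly the n with G(n) = 0.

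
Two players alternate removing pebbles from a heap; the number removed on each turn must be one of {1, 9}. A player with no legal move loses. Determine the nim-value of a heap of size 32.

G(0) = 0
G(1) = mex{0} = 1
G(2) = mex{1} = 0
G(3) = mex{0} = 1
G(4) = mex{1} = 0
G(5) = mex{0} = 1
G(6) = mex{1} = 0
G(7) = mex{0} = 1
G(8) = mex{1} = 0
G(9) = mex{0,0} = 1
G(10) = mex{1,1} = 0
G(11) = mex{0,0} = 1
G(12) = mex{1,1} = 0
G(13) = mex{0,0} = 1
G(14) = mex{1,1} = 0
G(15) = mex{0,0} = 1
G(16) = mex{1,1} = 0
G(17) = mex{0,0} = 1
G(18) = mex{1,1} = 0
G(19) = mex{0,0} = 1
G(20) = mex{1,1} = 0
G(21) = mex{0,0} = 1
G(22) = mex{1,1} = 0
G(23) = mex{0,0} = 1
G(24) = mex{1,1} = 0
G(25) = mex{0,0} = 1
G(26) = mex{1,1} = 0
G(27) = mex{0,0} = 1
G(28) = mex{1,1} = 0
G(29) = mex{0,0} = 1
G(30) = mex{1,1} = 0
G(31) = mex{0,0} = 1
G(32) = mex{1,1} = 0

0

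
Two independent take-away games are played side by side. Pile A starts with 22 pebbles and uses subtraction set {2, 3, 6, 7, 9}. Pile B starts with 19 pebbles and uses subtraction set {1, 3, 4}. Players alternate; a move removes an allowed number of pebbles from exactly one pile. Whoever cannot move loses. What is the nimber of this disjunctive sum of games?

1

Pile A, S = {2, 3, 6, 7, 9}:
n :  0  1  2  3  4  5  6  7  8  9 10 11 12 13 14 15 16 17 18 19 20 21 22
G :  0  0  1  1  2  0  3  1  2  2  3  3  4  0  5  1  4  0  0  1  1  2  2
G_A(22) = 2.
Pile B, S = {1, 3, 4}:
G(0) = 0
G(1) = mex{0} = 1
G(2) = mex{1} = 0
G(3) = mex{0,0} = 1
G(4) = mex{1,1,0} = 2
G(5) = mex{2,0,1} = 3
G(6) = mex{3,1,0} = 2
G(7) = mex{2,2,1} = 0
G(8) = mex{0,3,2} = 1
G(9) = mex{1,2,3} = 0
G(10) = mex{0,0,2} = 1
G(11) = mex{1,1,0} = 2
G(12) = mex{2,0,1} = 3
G(13) = mex{3,1,0} = 2
G(14) = mex{2,2,1} = 0
G(15) = mex{0,3,2} = 1
G(16) = mex{1,2,3} = 0
G(17) = mex{0,0,2} = 1
G(18) = mex{1,1,0} = 2
G(19) = mex{2,0,1} = 3
G_B(19) = 3.
Combined Grundy value = 2 ⊕ 3 = 1.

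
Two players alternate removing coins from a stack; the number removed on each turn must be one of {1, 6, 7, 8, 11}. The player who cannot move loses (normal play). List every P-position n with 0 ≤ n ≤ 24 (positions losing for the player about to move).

G(0) = 0
G(1) = mex{0} = 1
G(2) = mex{1} = 0
G(3) = mex{0} = 1
G(4) = mex{1} = 0
G(5) = mex{0} = 1
G(6) = mex{1,0} = 2
G(7) = mex{2,1,0} = 3
G(8) = mex{3,0,1,0} = 2
G(9) = mex{2,1,0,1} = 3
G(10) = mex{3,0,1,0} = 2
G(11) = mex{2,1,0,1,0} = 3
G(12) = mex{3,2,1,0,1} = 4
G(13) = mex{4,3,2,1,0} = 5
G(14) = mex{5,2,3,2,1} = 0
G(15) = mex{0,3,2,3,0} = 1
G(16) = mex{1,2,3,2,1} = 0
G(17) = mex{0,3,2,3,2} = 1
G(18) = mex{1,4,3,2,3} = 0
G(19) = mex{0,5,4,3,2} = 1
G(20) = mex{1,0,5,4,3} = 2
G(21) = mex{2,1,0,5,2} = 3
G(22) = mex{3,0,1,0,3} = 2
G(23) = mex{2,1,0,1,4} = 3
G(24) = mex{3,0,1,0,5} = 2
P-positions are exactly the n with G(n) = 0.

0, 2, 4, 14, 16, 18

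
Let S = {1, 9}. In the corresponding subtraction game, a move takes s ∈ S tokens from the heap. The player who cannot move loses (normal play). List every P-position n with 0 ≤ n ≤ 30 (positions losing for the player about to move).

0, 2, 4, 6, 8, 10, 12, 14, 16, 18, 20, 22, 24, 26, 28, 30

n :  0  1  2  3  4  5  6  7  8  9 10 11 12 13 14 15 16 17 18 19 20 21 22 23 24 25 26 27 28 29 30
G :  0  1  0  1  0  1  0  1  0  1  0  1  0  1  0  1  0  1  0  1  0  1  0  1  0  1  0  1  0  1  0
P-positions are exactly the n with G(n) = 0.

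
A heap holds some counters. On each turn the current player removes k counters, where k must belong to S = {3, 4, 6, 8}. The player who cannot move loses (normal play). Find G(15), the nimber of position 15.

1

n :  0  1  2  3  4  5  6  7  8  9 10 11 12 13 14 15
G :  0  0  0  1  1  1  2  2  2  3  3  0  0  0  1  1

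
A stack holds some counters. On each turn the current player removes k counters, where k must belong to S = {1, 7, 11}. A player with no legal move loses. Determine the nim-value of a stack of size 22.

n :  0  1  2  3  4  5  6  7  8  9 10 11 12 13 14 15 16 17 18 19 20 21 22
G :  0  1  0  1  0  1  0  1  0  1  0  1  0  1  0  1  0  1  0  1  0  1  0

0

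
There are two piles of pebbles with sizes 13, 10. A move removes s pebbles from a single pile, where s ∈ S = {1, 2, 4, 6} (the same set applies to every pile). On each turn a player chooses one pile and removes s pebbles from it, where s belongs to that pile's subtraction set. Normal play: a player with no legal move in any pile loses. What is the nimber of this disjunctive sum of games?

0

All piles use S = {1, 2, 4, 6}:
n :  0  1  2  3  4  5  6  7  8  9 10 11 12 13
G :  0  1  2  0  1  2  3  4  0  1  2  0  1  2
Pile A: G(13) = 2.
Pile B: G(10) = 2.
Combined Grundy value = 2 ⊕ 2 = 0.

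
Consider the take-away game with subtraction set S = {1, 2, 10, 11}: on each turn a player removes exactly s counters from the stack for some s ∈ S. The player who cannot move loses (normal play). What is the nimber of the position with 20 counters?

2

n :  0  1  2  3  4  5  6  7  8  9 10 11 12 13 14 15 16 17 18 19 20
G :  0  1  2  0  1  2  0  1  2  0  1  2  0  1  2  0  1  2  0  1  2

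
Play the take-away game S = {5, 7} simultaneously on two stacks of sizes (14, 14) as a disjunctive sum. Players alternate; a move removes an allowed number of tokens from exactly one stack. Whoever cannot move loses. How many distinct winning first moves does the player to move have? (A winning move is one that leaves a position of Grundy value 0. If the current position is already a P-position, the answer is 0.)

All stacks use S = {5, 7}:
n :  0  1  2  3  4  5  6  7  8  9 10 11 12 13 14
G :  0  0  0  0  0  1  1  1  1  1  2  2  0  0  0
Stack A: G(14) = 0.
Stack B: G(14) = 0.
Combined Grundy value = 0 ⊕ 0 = 0.
A winning move leaves total XOR = 0, i.e. changes one component's Grundy value g to g ⊕ X where X is the current total.
Stack A: target g' = 0⊕0 = 0, but every legal move changes the Grundy value (mex property), so 0 moves.
Stack B: target g' = 0⊕0 = 0, but every legal move changes the Grundy value (mex property), so 0 moves.

0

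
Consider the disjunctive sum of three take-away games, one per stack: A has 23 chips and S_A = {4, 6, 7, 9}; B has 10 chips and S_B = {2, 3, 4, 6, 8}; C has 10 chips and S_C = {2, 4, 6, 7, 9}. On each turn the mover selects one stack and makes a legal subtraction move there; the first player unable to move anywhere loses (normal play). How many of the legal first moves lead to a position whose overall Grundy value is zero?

Stack A, S = {4, 6, 7, 9}:
n :  0  1  2  3  4  5  6  7  8  9 10 11 12 13 14 15 16 17 18 19 20 21 22 23
G :  0  0  0  0  1  1  1  1  2  2  2  2  3  0  0  0  0  1  1  1  1  2  2  2
G_A(23) = 2.
Stack B, S = {2, 3, 4, 6, 8}:
n :  0  1  2  3  4  5  6  7  8  9 10
G :  0  0  1  1  2  2  3  3  4  4  0
G_B(10) = 0.
Stack C, S = {2, 4, 6, 7, 9}:
G(0) = 0
G(1) = mex{} = 0
G(2) = mex{0} = 1
G(3) = mex{0} = 1
G(4) = mex{1,0} = 2
G(5) = mex{1,0} = 2
G(6) = mex{2,1,0} = 3
G(7) = mex{2,1,0,0} = 3
G(8) = mex{3,2,1,0} = 4
G(9) = mex{3,2,1,1,0} = 4
G(10) = mex{4,3,2,1,0} = 5
G_C(10) = 5.
Combined Grundy value = 2 ⊕ 0 ⊕ 5 = 7.
A winning move leaves total XOR = 0, i.e. changes one component's Grundy value g to g ⊕ X where X is the current total.
Stack A: need g' = 2⊕7 = 5. Options: 23−4→G=1, 23−6→G=1, 23−7→G=0, 23−9→G=0. Hits: 0.
Stack B: need g' = 0⊕7 = 7. Options: 10−2→G=4, 10−3→G=3, 10−4→G=3, 10−6→G=2, 10−8→G=1. Hits: 0.
Stack C: need g' = 5⊕7 = 2. Options: 10−2→G=4, 10−4→G=3, 10−6→G=2, 10−7→G=1, 10−9→G=0. Hits: 1.

1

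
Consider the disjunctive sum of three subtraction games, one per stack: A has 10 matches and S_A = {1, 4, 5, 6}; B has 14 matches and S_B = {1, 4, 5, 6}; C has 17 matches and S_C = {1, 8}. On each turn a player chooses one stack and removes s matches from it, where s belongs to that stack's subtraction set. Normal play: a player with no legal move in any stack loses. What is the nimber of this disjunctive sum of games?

Stack A, S = {1, 4, 5, 6}:
G(0) = 0
G(1) = mex{0} = 1
G(2) = mex{1} = 0
G(3) = mex{0} = 1
G(4) = mex{1,0} = 2
G(5) = mex{2,1,0} = 3
G(6) = mex{3,0,1,0} = 2
G(7) = mex{2,1,0,1} = 3
G(8) = mex{3,2,1,0} = 4
G(9) = mex{4,3,2,1} = 0
G(10) = mex{0,2,3,2} = 1
G_A(10) = 1.
Stack B, S = {1, 4, 5, 6}:
n :  0  1  2  3  4  5  6  7  8  9 10 11 12 13 14
G :  0  1  0  1  2  3  2  3  4  0  1  0  1  2  3
G_B(14) = 3.
Stack C, S = {1, 8}:
n :  0  1  2  3  4  5  6  7  8  9 10 11 12 13 14 15 16 17
G :  0  1  0  1  0  1  0  1  2  0  1  0  1  0  1  0  1  2
G_C(17) = 2.
Combined Grundy value = 1 ⊕ 3 ⊕ 2 = 0.

0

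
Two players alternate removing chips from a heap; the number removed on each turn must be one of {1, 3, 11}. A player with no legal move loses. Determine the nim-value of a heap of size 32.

n :  0  1  2  3  4  5  6  7  8  9 10 11 12 13 14 15 16 17 18 19 20 21 22 23 24 25 26 27 28 29 30 31 32
G :  0  1  0  1  0  1  0  1  0  1  0  1  0  1  0  1  0  1  0  1  0  1  0  1  0  1  0  1  0  1  0  1  0

0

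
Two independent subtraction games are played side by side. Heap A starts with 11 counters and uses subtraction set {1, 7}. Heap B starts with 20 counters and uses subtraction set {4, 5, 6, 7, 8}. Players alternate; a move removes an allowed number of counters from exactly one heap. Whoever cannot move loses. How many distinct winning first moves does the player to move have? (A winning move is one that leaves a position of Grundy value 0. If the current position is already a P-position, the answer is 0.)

1

Heap A, S = {1, 7}:
n :  0  1  2  3  4  5  6  7  8  9 10 11
G :  0  1  0  1  0  1  0  1  0  1  0  1
G_A(11) = 1.
Heap B, S = {4, 5, 6, 7, 8}:
G(0) = 0
G(1) = mex{} = 0
G(2) = mex{} = 0
G(3) = mex{} = 0
G(4) = mex{0} = 1
G(5) = mex{0,0} = 1
G(6) = mex{0,0,0} = 1
G(7) = mex{0,0,0,0} = 1
G(8) = mex{1,0,0,0,0} = 2
G(9) = mex{1,1,0,0,0} = 2
G(10) = mex{1,1,1,0,0} = 2
G(11) = mex{1,1,1,1,0} = 2
G(12) = mex{2,1,1,1,1} = 0
G(13) = mex{2,2,1,1,1} = 0
G(14) = mex{2,2,2,1,1} = 0
G(15) = mex{2,2,2,2,1} = 0
G(16) = mex{0,2,2,2,2} = 1
G(17) = mex{0,0,2,2,2} = 1
G(18) = mex{0,0,0,2,2} = 1
G(19) = mex{0,0,0,0,2} = 1
G(20) = mex{1,0,0,0,0} = 2
G_B(20) = 2.
Combined Grundy value = 1 ⊕ 2 = 3.
A winning move leaves total XOR = 0, i.e. changes one component's Grundy value g to g ⊕ X where X is the current total.
Heap A: need g' = 1⊕3 = 2. Options: 11−1→G=0, 11−7→G=0. Hits: 0.
Heap B: need g' = 2⊕3 = 1. Options: 20−4→G=1, 20−5→G=0, 20−6→G=0, 20−7→G=0, 20−8→G=0. Hits: 1.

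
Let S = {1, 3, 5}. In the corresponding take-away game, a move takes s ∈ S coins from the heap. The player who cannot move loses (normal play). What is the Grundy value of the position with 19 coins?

1

G(0) = 0
G(1) = mex{0} = 1
G(2) = mex{1} = 0
G(3) = mex{0,0} = 1
G(4) = mex{1,1} = 0
G(5) = mex{0,0,0} = 1
G(6) = mex{1,1,1} = 0
G(7) = mex{0,0,0} = 1
G(8) = mex{1,1,1} = 0
G(9) = mex{0,0,0} = 1
G(10) = mex{1,1,1} = 0
G(11) = mex{0,0,0} = 1
G(12) = mex{1,1,1} = 0
G(13) = mex{0,0,0} = 1
G(14) = mex{1,1,1} = 0
G(15) = mex{0,0,0} = 1
G(16) = mex{1,1,1} = 0
G(17) = mex{0,0,0} = 1
G(18) = mex{1,1,1} = 0
G(19) = mex{0,0,0} = 1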